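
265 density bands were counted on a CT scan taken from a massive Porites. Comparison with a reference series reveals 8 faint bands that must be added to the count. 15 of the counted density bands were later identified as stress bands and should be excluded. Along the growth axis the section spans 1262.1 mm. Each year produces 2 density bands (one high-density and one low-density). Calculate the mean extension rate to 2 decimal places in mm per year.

Adjusted count: 265 − 15 + 8 = 258 density bands.
258 density bands at 2 per year is 258 / 2 = 129 years.
Extension rate ≈ 1262.1 / 129 = 9.78 mm per year.

9.78 mm per year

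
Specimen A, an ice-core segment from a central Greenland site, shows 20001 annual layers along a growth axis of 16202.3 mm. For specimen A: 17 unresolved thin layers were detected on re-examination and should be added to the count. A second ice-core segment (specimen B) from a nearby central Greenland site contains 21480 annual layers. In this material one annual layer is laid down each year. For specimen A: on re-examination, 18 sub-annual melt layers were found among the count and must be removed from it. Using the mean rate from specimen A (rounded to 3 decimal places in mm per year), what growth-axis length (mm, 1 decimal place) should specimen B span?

Specimen A: true annual layer count = 20001 − 18 + 17 = 20000.
A: Extension rate ≈ 16202.3 / 20000 = 0.810 mm/yr.
For B, 0.810 mm/year × 21480 years = 17398.8 mm.

17398.8 mm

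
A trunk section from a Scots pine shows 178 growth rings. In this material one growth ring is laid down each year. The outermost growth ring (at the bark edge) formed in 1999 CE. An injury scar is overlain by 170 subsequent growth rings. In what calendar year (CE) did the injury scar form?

1829 CE

170 growth rings post-date the injury scar.
1999 − 170 = 1829 CE.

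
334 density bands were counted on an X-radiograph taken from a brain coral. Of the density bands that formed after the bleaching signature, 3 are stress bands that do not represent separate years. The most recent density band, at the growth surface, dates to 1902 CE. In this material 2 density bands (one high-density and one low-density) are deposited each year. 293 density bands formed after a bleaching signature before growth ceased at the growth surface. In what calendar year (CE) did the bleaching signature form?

293 density bands post-date the bleaching signature.
Removing the 3 false density bands leaves 293 − 3 = 290 true density bands beyond the bleaching signature.
With 2 density bands per year, 290 / 2 = 145 years.
Counting back 145 years from 1902 CE places the bleaching signature in 1902 − 145 = 1757 CE.

1757 CE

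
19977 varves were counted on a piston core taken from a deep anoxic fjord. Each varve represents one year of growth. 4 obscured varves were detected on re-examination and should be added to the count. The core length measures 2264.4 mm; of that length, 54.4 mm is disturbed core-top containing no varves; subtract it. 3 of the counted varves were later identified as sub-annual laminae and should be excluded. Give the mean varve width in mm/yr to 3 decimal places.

True varve count = 19977 − 3 + 4 = 19978.
Removing the 54.4 mm offcut leaves 2264.4 − 54.4 = 2210.0 mm.
Extension rate ≈ 2210.0 / 19978 = 0.111 mm/yr.

0.111 mm/yr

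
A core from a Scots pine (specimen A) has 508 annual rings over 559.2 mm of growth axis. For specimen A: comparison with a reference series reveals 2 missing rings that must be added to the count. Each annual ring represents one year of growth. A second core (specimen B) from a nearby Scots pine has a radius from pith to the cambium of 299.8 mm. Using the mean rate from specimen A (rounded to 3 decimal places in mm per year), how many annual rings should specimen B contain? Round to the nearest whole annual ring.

Specimen A: adjusted count: 508 + 2 = 510 annual rings.
A: 559.2 mm over 510 years gives 559.2 / 510 ≈ 1.096 mm/year.
Specimen B: 299.8 mm / 1.096 mm per year = 273.54 years ≈ 274 annual rings.

274 annual rings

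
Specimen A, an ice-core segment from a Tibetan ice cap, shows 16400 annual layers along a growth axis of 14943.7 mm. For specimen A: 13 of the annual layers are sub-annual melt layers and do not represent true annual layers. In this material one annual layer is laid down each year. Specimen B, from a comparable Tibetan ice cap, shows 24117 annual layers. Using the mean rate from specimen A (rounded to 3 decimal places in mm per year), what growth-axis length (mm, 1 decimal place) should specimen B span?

21994.7 mm

Specimen A: true annual layer count = 16400 − 13 = 16387.
A: Mean rate = 14943.7 mm / 16387 years ≈ 0.912 mm/yr.
B's length ≈ 0.912 × 24117 = 21994.7 mm.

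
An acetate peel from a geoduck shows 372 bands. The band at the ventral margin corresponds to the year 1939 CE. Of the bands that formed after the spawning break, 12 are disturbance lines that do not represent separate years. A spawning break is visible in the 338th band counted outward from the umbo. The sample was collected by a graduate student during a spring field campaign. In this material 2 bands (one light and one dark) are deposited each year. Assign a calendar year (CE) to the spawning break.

1928 CE

The spawning break sits at band 338 from the umbo, so 372 − 338 = 34 bands formed after it.
34 − 12 false = 22 true bands after the spawning break.
Dividing by 2 bands per year: 22 / 2 = 11 years.
Counting back 11 years from 1939 CE places the spawning break in 1939 − 11 = 1928 CE.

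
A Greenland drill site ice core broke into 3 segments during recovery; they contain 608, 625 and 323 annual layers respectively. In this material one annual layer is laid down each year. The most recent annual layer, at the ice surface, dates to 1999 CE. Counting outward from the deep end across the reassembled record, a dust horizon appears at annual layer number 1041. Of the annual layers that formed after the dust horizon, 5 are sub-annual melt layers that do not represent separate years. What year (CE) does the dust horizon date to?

1489 CE

Total annual layers = 608 + 625 + 323 = 1556.
1556 − 1041 = 515 annual layers lie beyond the dust horizon toward the ice surface.
Removing the 5 false annual layers leaves 515 − 5 = 510 true annual layers beyond the dust horizon.
1999 − 510 = 1489 CE.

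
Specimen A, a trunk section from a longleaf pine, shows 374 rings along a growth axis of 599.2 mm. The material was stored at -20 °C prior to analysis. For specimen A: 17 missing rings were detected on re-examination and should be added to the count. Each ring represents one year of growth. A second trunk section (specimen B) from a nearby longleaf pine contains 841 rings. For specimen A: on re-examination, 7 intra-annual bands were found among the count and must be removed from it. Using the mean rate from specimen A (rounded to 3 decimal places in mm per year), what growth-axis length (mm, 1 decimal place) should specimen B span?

1312.0 mm

Specimen A: adjusted count: 374 − 7 + 17 = 384 rings.
A: 599.2 mm over 384 years gives 599.2 / 384 ≈ 1.560 mm per year.
B's length ≈ 1.560 × 841 = 1312.0 mm.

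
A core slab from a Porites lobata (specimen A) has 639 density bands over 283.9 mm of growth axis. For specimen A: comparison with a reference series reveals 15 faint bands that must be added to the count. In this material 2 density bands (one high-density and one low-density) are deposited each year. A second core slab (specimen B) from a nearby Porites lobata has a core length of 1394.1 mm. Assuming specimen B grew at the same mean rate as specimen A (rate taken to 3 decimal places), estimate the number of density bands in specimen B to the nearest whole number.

Specimen A: after corrections the count is 639 + 15 = 654 density bands.
Specimen A: 654 density bands at 2 per year is 654 / 2 = 327 years.
A: Extension rate ≈ 283.9 / 327 = 0.868 mm/yr.
Specimen B: 1394.1 mm / 0.868 mm per year = 1606.11 years; at 2 density bands per year that is 1606.11 × 2 ≈ 3212 density bands.

3212 density bands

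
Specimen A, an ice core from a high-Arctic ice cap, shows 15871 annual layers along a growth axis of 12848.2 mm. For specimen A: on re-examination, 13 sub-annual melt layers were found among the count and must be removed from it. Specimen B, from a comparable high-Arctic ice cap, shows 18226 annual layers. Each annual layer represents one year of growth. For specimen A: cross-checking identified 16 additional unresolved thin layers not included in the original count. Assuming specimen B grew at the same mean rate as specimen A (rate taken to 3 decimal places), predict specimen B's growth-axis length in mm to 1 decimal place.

Specimen A: true annual layer count = 15871 − 13 + 16 = 15874.
A: Extension rate ≈ 12848.2 / 15874 = 0.809 mm/yr.
B's length ≈ 0.809 × 18226 = 14744.8 mm.

14744.8 mm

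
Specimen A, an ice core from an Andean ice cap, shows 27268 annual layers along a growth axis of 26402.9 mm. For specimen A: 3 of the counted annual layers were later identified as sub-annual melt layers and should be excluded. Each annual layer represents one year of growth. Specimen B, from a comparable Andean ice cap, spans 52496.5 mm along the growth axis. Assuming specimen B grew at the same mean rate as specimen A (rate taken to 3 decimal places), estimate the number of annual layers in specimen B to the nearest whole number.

Specimen A: adjusted count: 27268 − 3 = 27265 annual layers.
A: Extension rate ≈ 26402.9 / 27265 = 0.968 mm per year.
Specimen B: 52496.5 mm / 0.968 mm per year = 54231.92 years ≈ 54232 annual layers.

54232 annual layers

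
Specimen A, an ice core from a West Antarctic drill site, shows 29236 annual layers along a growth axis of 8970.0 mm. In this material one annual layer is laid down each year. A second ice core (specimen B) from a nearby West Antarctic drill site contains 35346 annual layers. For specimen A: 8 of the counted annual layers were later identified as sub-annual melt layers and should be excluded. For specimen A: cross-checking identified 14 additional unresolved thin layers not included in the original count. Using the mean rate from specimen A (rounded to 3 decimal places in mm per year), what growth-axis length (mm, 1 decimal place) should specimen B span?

10851.2 mm

Specimen A: correcting the raw count gives 29236 − 8 + 14 = 29242 true annual layers.
A: 8970.0 mm over 29242 years gives 8970.0 / 29242 ≈ 0.307 mm per year.
Length of B = 0.307 × 35346 = 10851.2 mm.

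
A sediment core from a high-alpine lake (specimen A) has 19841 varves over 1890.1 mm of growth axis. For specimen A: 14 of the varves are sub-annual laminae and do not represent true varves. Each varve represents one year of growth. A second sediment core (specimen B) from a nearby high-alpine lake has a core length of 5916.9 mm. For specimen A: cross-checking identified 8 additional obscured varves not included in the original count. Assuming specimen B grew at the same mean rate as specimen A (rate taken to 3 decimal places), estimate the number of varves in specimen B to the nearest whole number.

Specimen A: true varve count = 19841 − 14 + 8 = 19835.
A: 1890.1 mm over 19835 years gives 1890.1 / 19835 ≈ 0.095 mm/year.
Specimen B: 5916.9 mm / 0.095 mm per year = 62283.16 years ≈ 62283 varves.

62283 varves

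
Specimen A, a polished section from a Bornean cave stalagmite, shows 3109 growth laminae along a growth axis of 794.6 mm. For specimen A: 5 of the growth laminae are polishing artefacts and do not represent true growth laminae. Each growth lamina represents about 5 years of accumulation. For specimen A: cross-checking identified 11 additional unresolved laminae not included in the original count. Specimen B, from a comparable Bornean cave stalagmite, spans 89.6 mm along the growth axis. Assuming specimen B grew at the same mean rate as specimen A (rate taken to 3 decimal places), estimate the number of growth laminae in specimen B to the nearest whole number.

351 growth laminae

Specimen A: true growth lamina count = 3109 − 5 + 11 = 3115.
Specimen A: at 5 years per growth lamina, 3115 × 5 = 15575 years.
A: Mean rate = 794.6 mm / 15575 years ≈ 0.051 mm/year.
For B, 89.6 / 0.051 = 1756.86 years; at 5 years per growth lamina that is 1756.86 / 5 ≈ 351 growth laminae.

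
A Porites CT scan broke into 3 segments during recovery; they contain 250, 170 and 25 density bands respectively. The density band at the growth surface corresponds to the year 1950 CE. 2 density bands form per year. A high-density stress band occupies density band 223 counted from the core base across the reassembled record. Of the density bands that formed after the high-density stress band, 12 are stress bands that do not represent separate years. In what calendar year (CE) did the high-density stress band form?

Total density bands = 250 + 170 + 25 = 445.
The high-density stress band sits at density band 223 from the core base, so 445 − 223 = 222 density bands formed after it.
Removing the 12 false density bands leaves 222 − 12 = 210 true density bands beyond the high-density stress band.
210 density bands at 2 per year is 210 / 2 = 105 years.
Counting back 105 years from 1950 CE places the high-density stress band in 1950 − 105 = 1845 CE.

1845 CE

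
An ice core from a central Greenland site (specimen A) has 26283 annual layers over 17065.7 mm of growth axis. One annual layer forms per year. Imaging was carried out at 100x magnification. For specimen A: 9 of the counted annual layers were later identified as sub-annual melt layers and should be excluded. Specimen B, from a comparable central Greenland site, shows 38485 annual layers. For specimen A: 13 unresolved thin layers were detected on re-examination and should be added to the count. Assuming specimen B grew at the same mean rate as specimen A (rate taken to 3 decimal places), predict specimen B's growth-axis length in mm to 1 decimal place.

Specimen A: correcting the raw count gives 26283 − 9 + 13 = 26287 true annual layers.
A: Extension rate ≈ 17065.7 / 26287 = 0.649 mm/yr.
Length of B = 0.649 × 38485 = 24976.8 mm.

24976.8 mm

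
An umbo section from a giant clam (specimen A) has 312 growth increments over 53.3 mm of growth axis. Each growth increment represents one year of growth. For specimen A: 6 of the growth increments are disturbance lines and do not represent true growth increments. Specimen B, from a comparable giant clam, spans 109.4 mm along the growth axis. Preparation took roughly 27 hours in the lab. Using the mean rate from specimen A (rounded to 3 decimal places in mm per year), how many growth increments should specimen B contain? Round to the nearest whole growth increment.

629 growth increments

Specimen A: true growth increment count = 312 − 6 = 306.
A: 53.3 mm over 306 years gives 53.3 / 306 ≈ 0.174 mm/year.
For B, 109.4 / 0.174 = 628.74 years ≈ 629 growth increments.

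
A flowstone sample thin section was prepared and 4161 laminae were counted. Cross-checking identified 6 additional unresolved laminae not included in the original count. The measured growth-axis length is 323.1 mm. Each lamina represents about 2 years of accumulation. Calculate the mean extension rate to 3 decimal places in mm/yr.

0.039 mm/yr

True lamina count = 4161 + 6 = 4167.
4167 laminae at 2 years each span 4167 × 2 = 8334 years.
Mean rate = 323.1 mm / 8334 years ≈ 0.039 mm/yr.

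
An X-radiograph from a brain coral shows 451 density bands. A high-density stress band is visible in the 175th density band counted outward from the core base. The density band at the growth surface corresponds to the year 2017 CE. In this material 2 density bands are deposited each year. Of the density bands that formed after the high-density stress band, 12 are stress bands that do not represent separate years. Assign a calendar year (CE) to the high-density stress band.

451 − 175 = 276 density bands lie beyond the high-density stress band toward the growth surface.
276 − 12 false = 264 true density bands after the high-density stress band.
264 density bands at 2 per year is 264 / 2 = 132 years.
The density band at the growth surface is 2017 CE, so the high-density stress band dates to 2017 − 132 = 1885 CE.

1885 CE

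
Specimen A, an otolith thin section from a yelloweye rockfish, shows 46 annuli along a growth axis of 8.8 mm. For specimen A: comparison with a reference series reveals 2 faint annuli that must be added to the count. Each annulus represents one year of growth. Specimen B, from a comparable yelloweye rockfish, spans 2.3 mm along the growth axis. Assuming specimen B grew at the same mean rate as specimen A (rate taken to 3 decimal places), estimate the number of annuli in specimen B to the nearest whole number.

13 annuli

Specimen A: correcting the raw count gives 46 + 2 = 48 true annuli.
A: Mean rate = 8.8 mm / 48 years ≈ 0.183 mm/year.
Specimen B: 2.3 mm / 0.183 mm per year = 12.57 years ≈ 13 annuli.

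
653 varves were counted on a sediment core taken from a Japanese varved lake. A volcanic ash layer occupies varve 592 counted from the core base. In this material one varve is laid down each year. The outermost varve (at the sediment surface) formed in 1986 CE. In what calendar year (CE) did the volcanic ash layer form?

The volcanic ash layer sits at varve 592 from the core base, so 653 − 592 = 61 varves formed after it.
The varve at the sediment surface is 1986 CE, so the volcanic ash layer dates to 1986 − 61 = 1925 CE.

1925 CE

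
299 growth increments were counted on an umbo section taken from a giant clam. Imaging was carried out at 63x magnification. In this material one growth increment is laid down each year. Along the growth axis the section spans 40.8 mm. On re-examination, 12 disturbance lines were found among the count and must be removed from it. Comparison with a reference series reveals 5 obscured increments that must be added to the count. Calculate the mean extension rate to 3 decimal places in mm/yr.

Correcting the raw count gives 299 − 12 + 5 = 292 true growth increments.
40.8 mm over 292 years gives 40.8 / 292 ≈ 0.140 mm/yr.

0.140 mm/yr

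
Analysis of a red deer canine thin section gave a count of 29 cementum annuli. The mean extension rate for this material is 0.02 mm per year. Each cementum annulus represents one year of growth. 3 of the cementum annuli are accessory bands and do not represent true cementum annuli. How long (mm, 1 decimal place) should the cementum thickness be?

True cementum annulus count = 29 − 3 = 26.
26 years at 0.02 mm/year gives 0.02 × 26 = 0.5 mm.

0.5 mm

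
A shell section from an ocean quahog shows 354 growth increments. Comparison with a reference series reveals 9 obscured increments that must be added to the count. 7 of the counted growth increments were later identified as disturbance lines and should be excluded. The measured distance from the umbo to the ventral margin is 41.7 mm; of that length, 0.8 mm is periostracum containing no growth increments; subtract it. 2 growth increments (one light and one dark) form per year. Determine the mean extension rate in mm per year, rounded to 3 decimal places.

0.230 mm per year

Adjusted count: 354 − 7 + 9 = 356 growth increments.
356 growth increments at 2 per year is 356 / 2 = 178 years.
Net length = 41.7 − 0.8 = 40.9 mm.
Mean rate = 40.9 mm / 178 years ≈ 0.230 mm per year.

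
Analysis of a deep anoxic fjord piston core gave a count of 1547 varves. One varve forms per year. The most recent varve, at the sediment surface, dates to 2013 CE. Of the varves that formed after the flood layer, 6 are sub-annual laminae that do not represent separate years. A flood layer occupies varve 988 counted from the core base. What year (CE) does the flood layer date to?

Between varve 988 and the sediment surface there are 1547 − 988 = 559 varves.
Excluding 6 false varves: 559 − 6 = 553.
The varve at the sediment surface is 2013 CE, so the flood layer dates to 2013 − 553 = 1460 CE.

1460 CE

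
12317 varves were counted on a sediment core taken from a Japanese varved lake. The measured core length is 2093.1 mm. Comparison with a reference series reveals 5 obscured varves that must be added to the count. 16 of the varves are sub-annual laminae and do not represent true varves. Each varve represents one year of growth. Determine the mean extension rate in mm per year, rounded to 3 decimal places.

After corrections the count is 12317 − 16 + 5 = 12306 varves.
2093.1 mm over 12306 years gives 2093.1 / 12306 ≈ 0.170 mm per year.

0.170 mm per year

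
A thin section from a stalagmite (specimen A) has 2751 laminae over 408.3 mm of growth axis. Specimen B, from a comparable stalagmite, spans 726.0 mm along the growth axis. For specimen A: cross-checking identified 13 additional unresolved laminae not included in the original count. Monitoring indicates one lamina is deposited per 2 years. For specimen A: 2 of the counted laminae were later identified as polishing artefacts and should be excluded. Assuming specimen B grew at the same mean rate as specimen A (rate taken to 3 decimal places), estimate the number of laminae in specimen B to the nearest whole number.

4905 laminae

Specimen A: true lamina count = 2751 − 2 + 13 = 2762.
Specimen A: 2762 laminae at 2 years each span 2762 × 2 = 5524 years.
A: Mean rate = 408.3 mm / 5524 years ≈ 0.074 mm per year.
B spans 726.0 / 0.074 = 9810.81 years; at 2 years per lamina that is 9810.81 / 2 ≈ 4905 laminae.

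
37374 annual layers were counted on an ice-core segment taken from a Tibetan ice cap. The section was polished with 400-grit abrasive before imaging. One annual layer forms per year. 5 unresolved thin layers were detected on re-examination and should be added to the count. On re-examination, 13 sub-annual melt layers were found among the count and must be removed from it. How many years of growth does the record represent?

True annual layer count = 37374 − 13 + 5 = 37366.
One annual layer per year makes the duration 37366 years.

37366 years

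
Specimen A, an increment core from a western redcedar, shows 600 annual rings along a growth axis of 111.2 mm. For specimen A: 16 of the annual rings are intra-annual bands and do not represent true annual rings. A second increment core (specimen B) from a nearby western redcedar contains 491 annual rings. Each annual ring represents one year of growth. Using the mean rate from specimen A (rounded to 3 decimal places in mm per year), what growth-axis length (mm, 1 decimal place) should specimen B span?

Specimen A: correcting the raw count gives 600 − 16 = 584 true annual rings.
A: Mean rate = 111.2 mm / 584 years ≈ 0.190 mm per year.
For B, 0.190 mm/year × 491 years = 93.3 mm.

93.3 mm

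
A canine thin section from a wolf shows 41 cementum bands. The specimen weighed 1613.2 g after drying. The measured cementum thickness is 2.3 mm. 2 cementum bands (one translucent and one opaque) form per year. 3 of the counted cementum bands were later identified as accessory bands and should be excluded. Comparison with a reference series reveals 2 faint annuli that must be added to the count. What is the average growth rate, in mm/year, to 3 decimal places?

True cementum band count = 41 − 3 + 2 = 40.
With 2 cementum bands per year, 40 / 2 = 20 years.
Mean rate = 2.3 mm / 20 years ≈ 0.115 mm/year.

0.115 mm/year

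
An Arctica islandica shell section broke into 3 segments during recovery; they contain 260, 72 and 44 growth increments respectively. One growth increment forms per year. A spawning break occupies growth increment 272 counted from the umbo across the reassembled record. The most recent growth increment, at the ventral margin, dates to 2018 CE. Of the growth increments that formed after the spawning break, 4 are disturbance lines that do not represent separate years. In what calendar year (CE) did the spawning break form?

1918 CE

Total growth increments = 260 + 72 + 44 = 376.
The spawning break sits at growth increment 272 from the umbo, so 376 − 272 = 104 growth increments formed after it.
Excluding 4 false growth increments: 104 − 4 = 100.
2018 − 100 = 1918 CE.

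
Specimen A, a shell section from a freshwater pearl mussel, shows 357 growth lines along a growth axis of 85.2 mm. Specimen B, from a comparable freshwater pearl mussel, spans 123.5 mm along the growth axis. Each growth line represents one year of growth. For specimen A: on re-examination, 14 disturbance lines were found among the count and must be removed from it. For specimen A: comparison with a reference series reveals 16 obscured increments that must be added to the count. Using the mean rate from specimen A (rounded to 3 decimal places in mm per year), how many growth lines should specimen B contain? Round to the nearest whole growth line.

521 growth lines

Specimen A: adjusted count: 357 − 14 + 16 = 359 growth lines.
A: Extension rate ≈ 85.2 / 359 = 0.237 mm/year.
B spans 123.5 / 0.237 = 521.10 years ≈ 521 growth lines.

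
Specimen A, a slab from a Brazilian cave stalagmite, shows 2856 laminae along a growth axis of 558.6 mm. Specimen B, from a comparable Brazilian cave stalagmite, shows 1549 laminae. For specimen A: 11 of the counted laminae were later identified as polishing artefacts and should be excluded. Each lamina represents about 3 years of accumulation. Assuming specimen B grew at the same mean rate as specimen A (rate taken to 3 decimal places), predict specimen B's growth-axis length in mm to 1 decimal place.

Specimen A: adjusted count: 2856 − 11 = 2845 laminae.
Specimen A: multiplying by 3 years per lamina: 2845 × 3 = 8535 years.
A: 558.6 mm over 8535 years gives 558.6 / 8535 ≈ 0.065 mm/yr.
Specimen B: 1549 laminae at 3 years each span 1549 × 3 = 4647 years. For B, 0.065 mm/year × 4647 years = 302.1 mm.

302.1 mm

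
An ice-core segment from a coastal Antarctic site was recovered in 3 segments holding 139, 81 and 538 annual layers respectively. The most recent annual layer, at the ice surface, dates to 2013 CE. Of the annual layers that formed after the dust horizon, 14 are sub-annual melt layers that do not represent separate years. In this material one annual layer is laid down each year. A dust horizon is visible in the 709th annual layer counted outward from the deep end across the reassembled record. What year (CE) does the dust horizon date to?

Total annual layers = 139 + 81 + 538 = 758.
758 − 709 = 49 annual layers lie beyond the dust horizon toward the ice surface.
Removing the 14 false annual layers leaves 49 − 14 = 35 true annual layers beyond the dust horizon.
The annual layer at the ice surface is 2013 CE, so the dust horizon dates to 2013 − 35 = 1978 CE.

1978 CE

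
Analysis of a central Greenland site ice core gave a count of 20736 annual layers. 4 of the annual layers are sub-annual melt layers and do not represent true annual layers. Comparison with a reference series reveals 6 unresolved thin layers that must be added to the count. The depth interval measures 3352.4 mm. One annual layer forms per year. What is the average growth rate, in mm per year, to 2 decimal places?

Adjusted count: 20736 − 4 + 6 = 20738 annual layers.
Extension rate ≈ 3352.4 / 20738 = 0.16 mm per year.

0.16 mm per year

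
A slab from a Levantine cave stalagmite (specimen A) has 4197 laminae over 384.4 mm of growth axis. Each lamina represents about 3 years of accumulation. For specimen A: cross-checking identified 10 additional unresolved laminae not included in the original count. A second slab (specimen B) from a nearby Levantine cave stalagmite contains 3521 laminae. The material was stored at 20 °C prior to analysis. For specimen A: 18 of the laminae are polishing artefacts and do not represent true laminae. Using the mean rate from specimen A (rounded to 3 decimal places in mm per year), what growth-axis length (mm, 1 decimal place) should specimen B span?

Specimen A: after corrections the count is 4197 − 18 + 10 = 4189 laminae.
Specimen A: at 3 years per lamina, 4189 × 3 = 12567 years.
A: 384.4 mm over 12567 years gives 384.4 / 12567 ≈ 0.031 mm/yr.
Specimen B: 3521 laminae at 3 years each span 3521 × 3 = 10563 years. B's length ≈ 0.031 × 10563 = 327.5 mm.

327.5 mm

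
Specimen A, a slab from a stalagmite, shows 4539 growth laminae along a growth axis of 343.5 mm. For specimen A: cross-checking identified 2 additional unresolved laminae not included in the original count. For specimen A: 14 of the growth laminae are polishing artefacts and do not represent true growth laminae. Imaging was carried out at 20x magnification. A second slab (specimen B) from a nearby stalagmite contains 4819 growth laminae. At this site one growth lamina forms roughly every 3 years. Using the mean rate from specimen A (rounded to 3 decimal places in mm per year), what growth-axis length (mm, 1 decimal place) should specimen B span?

Specimen A: correcting the raw count gives 4539 − 14 + 2 = 4527 true growth laminae.
Specimen A: 4527 growth laminae at 3 years each span 4527 × 3 = 13581 years.
A: Extension rate ≈ 343.5 / 13581 = 0.025 mm/year.
Specimen B: at 3 years per growth lamina, 4819 × 3 = 14457 years. Length of B = 0.025 × 14457 = 361.4 mm.

361.4 mm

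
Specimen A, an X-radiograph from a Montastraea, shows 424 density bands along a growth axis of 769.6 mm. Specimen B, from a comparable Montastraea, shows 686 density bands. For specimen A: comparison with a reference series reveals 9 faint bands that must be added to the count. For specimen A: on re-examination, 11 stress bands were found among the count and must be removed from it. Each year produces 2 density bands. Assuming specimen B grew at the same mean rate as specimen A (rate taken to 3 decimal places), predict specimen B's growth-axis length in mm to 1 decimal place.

1250.9 mm

Specimen A: correcting the raw count gives 424 − 11 + 9 = 422 true density bands.
Specimen A: 422 density bands at 2 per year is 422 / 2 = 211 years.
A: Extension rate ≈ 769.6 / 211 = 3.647 mm per year.
Specimen B: with 2 density bands per year, 686 / 2 = 343 years. B's length ≈ 3.647 × 343 = 1250.9 mm.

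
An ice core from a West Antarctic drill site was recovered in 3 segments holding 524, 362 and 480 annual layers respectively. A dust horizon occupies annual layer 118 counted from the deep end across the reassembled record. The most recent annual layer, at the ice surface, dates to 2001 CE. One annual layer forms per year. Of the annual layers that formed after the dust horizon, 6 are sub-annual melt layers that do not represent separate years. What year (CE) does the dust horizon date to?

759 CE

Total annual layers = 524 + 362 + 480 = 1366.
Between annual layer 118 and the ice surface there are 1366 − 118 = 1248 annual layers.
Removing the 6 false annual layers leaves 1248 − 6 = 1242 true annual layers beyond the dust horizon.
Counting back 1242 years from 2001 CE places the dust horizon in 2001 − 1242 = 759 CE.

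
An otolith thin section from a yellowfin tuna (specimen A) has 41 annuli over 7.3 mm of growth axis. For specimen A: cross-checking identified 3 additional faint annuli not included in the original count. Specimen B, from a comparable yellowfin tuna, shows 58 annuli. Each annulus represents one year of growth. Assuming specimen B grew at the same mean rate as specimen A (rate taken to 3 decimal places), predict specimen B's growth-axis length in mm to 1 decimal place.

Specimen A: correcting the raw count gives 41 + 3 = 44 true annuli.
A: 7.3 mm over 44 years gives 7.3 / 44 ≈ 0.166 mm/yr.
B's length ≈ 0.166 × 58 = 9.6 mm.

9.6 mm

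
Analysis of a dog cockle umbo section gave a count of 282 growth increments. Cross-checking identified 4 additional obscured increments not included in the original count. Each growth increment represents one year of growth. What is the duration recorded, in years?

True growth increment count = 282 + 4 = 286.
One growth increment per year makes the duration 286 years.

286 years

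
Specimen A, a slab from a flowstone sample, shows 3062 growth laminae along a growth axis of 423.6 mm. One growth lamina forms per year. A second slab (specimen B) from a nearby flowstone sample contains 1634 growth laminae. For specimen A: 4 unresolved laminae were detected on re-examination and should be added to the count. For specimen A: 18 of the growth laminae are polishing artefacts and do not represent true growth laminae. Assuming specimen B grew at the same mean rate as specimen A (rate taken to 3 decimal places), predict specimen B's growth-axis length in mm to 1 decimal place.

Specimen A: after corrections the count is 3062 − 18 + 4 = 3048 growth laminae.
A: Extension rate ≈ 423.6 / 3048 = 0.139 mm/yr.
For B, 0.139 mm/year × 1634 years = 227.1 mm.

227.1 mm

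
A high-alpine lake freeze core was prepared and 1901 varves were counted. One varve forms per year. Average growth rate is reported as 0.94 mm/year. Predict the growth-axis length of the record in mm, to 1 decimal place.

1786.9 mm

The record spans 1901 years at 0.94 mm per year.
1901 years at 0.94 mm/year gives 0.94 × 1901 = 1786.9 mm.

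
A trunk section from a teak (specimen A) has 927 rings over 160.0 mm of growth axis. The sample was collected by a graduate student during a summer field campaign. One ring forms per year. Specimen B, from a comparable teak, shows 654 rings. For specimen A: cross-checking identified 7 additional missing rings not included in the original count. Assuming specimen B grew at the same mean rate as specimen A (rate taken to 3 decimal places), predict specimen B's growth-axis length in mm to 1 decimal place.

Specimen A: after corrections the count is 927 + 7 = 934 rings.
A: Extension rate ≈ 160.0 / 934 = 0.171 mm/year.
Length of B = 0.171 × 654 = 111.8 mm.

111.8 mm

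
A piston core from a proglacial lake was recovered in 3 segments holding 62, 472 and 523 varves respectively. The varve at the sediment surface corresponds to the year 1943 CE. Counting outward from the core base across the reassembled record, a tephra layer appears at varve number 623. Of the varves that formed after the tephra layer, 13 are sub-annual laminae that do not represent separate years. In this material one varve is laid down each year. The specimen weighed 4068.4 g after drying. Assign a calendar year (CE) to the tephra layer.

1522 CE

Total varves = 62 + 472 + 523 = 1057.
The tephra layer sits at varve 623 from the core base, so 1057 − 623 = 434 varves formed after it.
434 − 13 false = 421 true varves after the tephra layer.
The varve at the sediment surface is 1943 CE, so the tephra layer dates to 1943 − 421 = 1522 CE.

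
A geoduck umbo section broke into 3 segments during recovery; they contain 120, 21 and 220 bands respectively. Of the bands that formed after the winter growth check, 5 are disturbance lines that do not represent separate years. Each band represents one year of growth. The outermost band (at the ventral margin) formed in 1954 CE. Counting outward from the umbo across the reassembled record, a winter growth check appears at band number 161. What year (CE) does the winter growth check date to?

Total bands = 120 + 21 + 220 = 361.
Between band 161 and the ventral margin there are 361 − 161 = 200 bands.
200 − 5 false = 195 true bands after the winter growth check.
Counting back 195 years from 1954 CE places the winter growth check in 1954 − 195 = 1759 CE.

1759 CE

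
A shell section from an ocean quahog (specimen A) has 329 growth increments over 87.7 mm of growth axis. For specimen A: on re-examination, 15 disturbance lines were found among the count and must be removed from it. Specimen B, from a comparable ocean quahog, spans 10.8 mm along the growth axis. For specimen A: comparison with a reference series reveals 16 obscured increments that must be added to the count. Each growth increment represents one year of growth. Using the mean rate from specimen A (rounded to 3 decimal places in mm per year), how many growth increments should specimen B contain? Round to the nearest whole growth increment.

Specimen A: adjusted count: 329 − 15 + 16 = 330 growth increments.
A: 87.7 mm over 330 years gives 87.7 / 330 ≈ 0.266 mm/yr.
B spans 10.8 / 0.266 = 40.60 years ≈ 41 growth increments.

41 growth increments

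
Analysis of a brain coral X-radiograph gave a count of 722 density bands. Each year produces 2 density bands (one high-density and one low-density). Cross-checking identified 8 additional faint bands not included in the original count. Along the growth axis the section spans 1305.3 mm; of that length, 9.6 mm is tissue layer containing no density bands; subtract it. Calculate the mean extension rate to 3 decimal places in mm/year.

3.550 mm/year

After corrections the count is 722 + 8 = 730 density bands.
Dividing by 2 density bands per year: 730 / 2 = 365 years.
The growth record spans 1305.3 − 9.6 = 1295.7 mm.
1295.7 mm over 365 years gives 1295.7 / 365 ≈ 3.550 mm/year.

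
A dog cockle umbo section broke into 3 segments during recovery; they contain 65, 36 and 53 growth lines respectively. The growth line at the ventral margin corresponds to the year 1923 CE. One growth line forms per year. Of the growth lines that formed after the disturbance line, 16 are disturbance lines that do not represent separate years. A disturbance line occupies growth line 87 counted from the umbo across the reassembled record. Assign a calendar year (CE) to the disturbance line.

Total growth lines = 65 + 36 + 53 = 154.
The disturbance line sits at growth line 87 from the umbo, so 154 − 87 = 67 growth lines formed after it.
Excluding 16 false growth lines: 67 − 16 = 51.
The growth line at the ventral margin is 1923 CE, so the disturbance line dates to 1923 − 51 = 1872 CE.

1872 CE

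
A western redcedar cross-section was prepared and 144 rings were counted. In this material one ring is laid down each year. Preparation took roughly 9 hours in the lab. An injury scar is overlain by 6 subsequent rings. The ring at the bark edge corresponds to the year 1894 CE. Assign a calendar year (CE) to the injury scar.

1888 CE

6 rings post-date the injury scar.
The ring at the bark edge is 1894 CE, so the injury scar dates to 1894 − 6 = 1888 CE.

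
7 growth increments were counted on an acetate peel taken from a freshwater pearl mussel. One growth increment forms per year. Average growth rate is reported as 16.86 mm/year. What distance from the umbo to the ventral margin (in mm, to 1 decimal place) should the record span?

118.0 mm

7 years of growth are recorded.
Predicted length = 16.86 mm/year × 7 years = 118.0 mm.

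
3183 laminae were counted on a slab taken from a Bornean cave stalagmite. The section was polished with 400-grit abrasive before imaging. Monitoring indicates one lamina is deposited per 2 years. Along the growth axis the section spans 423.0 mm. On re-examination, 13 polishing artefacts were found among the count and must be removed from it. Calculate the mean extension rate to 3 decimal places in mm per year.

0.067 mm per year

True lamina count = 3183 − 13 = 3170.
Multiplying by 2 years per lamina: 3170 × 2 = 6340 years.
423.0 mm over 6340 years gives 423.0 / 6340 ≈ 0.067 mm per year.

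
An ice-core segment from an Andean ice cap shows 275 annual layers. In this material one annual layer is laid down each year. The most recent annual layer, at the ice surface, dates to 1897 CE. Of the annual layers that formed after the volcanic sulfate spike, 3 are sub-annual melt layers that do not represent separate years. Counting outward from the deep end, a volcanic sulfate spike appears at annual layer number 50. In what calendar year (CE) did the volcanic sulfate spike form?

1675 CE

The volcanic sulfate spike sits at annual layer 50 from the deep end, so 275 − 50 = 225 annual layers formed after it.
Excluding 3 false annual layers: 225 − 3 = 222.
1897 − 222 = 1675 CE.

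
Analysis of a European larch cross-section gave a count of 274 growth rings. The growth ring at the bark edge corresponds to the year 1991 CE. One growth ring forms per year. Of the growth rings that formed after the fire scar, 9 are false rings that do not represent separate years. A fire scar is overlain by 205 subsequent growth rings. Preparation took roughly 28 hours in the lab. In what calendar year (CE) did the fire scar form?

205 growth rings formed after the fire scar.
205 − 9 false = 196 true growth rings after the fire scar.
1991 − 196 = 1795 CE.

1795 CE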